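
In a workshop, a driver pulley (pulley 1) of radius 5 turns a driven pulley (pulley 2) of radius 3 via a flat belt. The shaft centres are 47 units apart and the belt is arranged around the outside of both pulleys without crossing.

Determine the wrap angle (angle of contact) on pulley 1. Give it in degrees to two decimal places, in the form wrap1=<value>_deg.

open belt: β = asin((r2−r1)/C) = asin(-2/47) = -2.4389°
wrap1 = π − 2β = 184.8777°
wrap2 = π + 2β = 175.1223°

wrap1=184.88_deg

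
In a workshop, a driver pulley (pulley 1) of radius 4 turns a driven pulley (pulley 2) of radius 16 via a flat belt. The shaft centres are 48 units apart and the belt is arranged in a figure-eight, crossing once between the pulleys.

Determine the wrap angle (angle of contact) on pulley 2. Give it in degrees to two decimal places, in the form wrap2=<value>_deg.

crossed belt: β = asin((r1+r2)/C) = asin(20/48) = 24.6243°
wrap1 = wrap2 = π + 2β = 229.2486°

wrap2=229.25_deg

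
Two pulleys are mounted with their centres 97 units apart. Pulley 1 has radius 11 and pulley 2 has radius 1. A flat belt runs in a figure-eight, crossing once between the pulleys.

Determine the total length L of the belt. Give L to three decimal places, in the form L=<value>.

L=233.186

crossed belt: β = asin((r1+r2)/C) = asin(12/97) = 7.1063°
wrap1 = wrap2 = π + 2β = 194.2127°
tangent length = C·cosβ = 96.2549
L = (r1+r2)·wrap + 2·C·cosβ = 12·3.3897 + 2·96.2549 = 233.1856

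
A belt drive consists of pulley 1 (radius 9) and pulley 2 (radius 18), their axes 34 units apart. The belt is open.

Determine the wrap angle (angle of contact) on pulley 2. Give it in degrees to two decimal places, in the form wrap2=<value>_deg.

wrap2=210.70_deg

open belt: β = asin((r2−r1)/C) = asin(9/34) = 15.3495°
wrap1 = π − 2β = 149.3010°
wrap2 = π + 2β = 210.6990°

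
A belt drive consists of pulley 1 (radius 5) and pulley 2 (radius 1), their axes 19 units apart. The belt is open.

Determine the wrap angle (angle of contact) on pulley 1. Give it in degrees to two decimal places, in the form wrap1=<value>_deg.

wrap1=204.31_deg

open belt: β = asin((r2−r1)/C) = asin(-4/19) = -12.1532°
wrap1 = π − 2β = 204.3064°
wrap2 = π + 2β = 155.6936°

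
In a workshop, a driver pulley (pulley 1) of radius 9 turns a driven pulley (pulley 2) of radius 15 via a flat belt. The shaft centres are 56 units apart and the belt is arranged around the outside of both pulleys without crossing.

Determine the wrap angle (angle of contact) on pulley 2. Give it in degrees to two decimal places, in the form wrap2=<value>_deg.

open belt: β = asin((r2−r1)/C) = asin(6/56) = 6.1506°
wrap1 = π − 2β = 167.6987°
wrap2 = π + 2β = 192.3013°

wrap2=192.30_deg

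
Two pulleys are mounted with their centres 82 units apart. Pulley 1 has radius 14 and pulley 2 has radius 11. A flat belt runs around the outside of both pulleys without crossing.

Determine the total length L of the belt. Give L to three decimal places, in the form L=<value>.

L=242.650

open belt: β = asin((r2−r1)/C) = asin(-3/82) = -2.0967°
wrap1 = π − 2β = 184.1933°
wrap2 = π + 2β = 175.8067°
tangent length = C·cosβ = 81.9451
L = r1·wrap1 + r2·wrap2 + 2·C·cosβ = 14·3.2148 + 11·3.0684 + 2·81.9451 = 242.6496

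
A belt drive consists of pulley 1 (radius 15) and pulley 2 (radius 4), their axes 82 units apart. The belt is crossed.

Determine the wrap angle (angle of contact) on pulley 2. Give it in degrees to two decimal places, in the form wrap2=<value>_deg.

crossed belt: β = asin((r1+r2)/C) = asin(19/82) = 13.3976°
wrap1 = wrap2 = π + 2β = 206.7952°

wrap2=206.80_deg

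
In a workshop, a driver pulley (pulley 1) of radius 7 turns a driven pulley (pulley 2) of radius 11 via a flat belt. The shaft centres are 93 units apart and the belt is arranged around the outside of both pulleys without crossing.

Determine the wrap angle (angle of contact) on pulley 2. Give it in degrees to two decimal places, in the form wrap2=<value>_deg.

open belt: β = asin((r2−r1)/C) = asin(4/93) = 2.4651°
wrap1 = π − 2β = 175.0698°
wrap2 = π + 2β = 184.9302°

wrap2=184.93_deg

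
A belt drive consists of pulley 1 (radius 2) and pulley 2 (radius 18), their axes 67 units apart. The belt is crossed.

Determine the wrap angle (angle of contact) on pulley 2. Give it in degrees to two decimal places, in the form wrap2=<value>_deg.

crossed belt: β = asin((r1+r2)/C) = asin(20/67) = 17.3680°
wrap1 = wrap2 = π + 2β = 214.7360°

wrap2=214.74_deg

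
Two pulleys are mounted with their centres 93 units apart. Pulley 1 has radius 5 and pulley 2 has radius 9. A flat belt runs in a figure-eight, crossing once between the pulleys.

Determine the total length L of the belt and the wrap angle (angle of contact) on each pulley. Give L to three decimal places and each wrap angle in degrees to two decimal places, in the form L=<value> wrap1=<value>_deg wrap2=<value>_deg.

L=232.094 wrap1=197.32_deg wrap2=197.32_deg

crossed belt: β = asin((r1+r2)/C) = asin(14/93) = 8.6581°
wrap1 = wrap2 = π + 2β = 197.3162°
tangent length = C·cosβ = 91.9402
L = (r1+r2)·wrap + 2·C·cosβ = 14·3.4438 + 2·91.9402 = 232.0938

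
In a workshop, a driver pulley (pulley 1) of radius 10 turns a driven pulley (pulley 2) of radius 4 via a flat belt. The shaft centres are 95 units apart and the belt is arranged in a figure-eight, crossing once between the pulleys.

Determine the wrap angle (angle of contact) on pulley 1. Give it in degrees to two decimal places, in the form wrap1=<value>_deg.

crossed belt: β = asin((r1+r2)/C) = asin(14/95) = 8.4745°
wrap1 = wrap2 = π + 2β = 196.9489°

wrap1=196.95_deg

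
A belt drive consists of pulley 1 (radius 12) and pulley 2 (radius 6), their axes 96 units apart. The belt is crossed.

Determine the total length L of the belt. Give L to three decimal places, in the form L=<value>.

crossed belt: β = asin((r1+r2)/C) = asin(18/96) = 10.8069°
wrap1 = wrap2 = π + 2β = 201.6138°
tangent length = C·cosβ = 94.2974
L = (r1+r2)·wrap + 2·C·cosβ = 18·3.5188 + 2·94.2974 = 251.9337

L=251.934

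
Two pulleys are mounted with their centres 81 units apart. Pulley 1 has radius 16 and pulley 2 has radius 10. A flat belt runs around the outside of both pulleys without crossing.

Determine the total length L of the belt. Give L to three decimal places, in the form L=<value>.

L=244.126

open belt: β = asin((r2−r1)/C) = asin(-6/81) = -4.2480°
wrap1 = π − 2β = 188.4960°
wrap2 = π + 2β = 171.5040°
tangent length = C·cosβ = 80.7775
L = r1·wrap1 + r2·wrap2 + 2·C·cosβ = 16·3.2899 + 10·2.9933 + 2·80.7775 = 244.1261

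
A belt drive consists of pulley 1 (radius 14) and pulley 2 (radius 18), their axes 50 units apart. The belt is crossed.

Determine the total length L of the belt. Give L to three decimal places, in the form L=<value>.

crossed belt: β = asin((r1+r2)/C) = asin(32/50) = 39.7918°
wrap1 = wrap2 = π + 2β = 259.5836°
tangent length = C·cosβ = 38.4187
L = (r1+r2)·wrap + 2·C·cosβ = 32·4.5306 + 2·38.4187 = 221.8163

L=221.816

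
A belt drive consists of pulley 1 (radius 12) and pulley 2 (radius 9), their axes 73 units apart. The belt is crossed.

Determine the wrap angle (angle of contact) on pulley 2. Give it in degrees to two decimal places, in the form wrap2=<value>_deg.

crossed belt: β = asin((r1+r2)/C) = asin(21/73) = 16.7186°
wrap1 = wrap2 = π + 2β = 213.4372°

wrap2=213.44_deg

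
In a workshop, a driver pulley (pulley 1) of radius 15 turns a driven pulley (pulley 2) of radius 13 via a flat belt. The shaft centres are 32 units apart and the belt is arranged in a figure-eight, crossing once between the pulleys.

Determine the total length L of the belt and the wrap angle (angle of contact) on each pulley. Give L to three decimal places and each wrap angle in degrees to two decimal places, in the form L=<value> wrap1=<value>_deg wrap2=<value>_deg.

crossed belt: β = asin((r1+r2)/C) = asin(28/32) = 61.0450°
wrap1 = wrap2 = π + 2β = 302.0900°
tangent length = C·cosβ = 15.4919
L = (r1+r2)·wrap + 2·C·cosβ = 28·5.2725 + 2·15.4919 = 178.6129

L=178.613 wrap1=302.09_deg wrap2=302.09_deg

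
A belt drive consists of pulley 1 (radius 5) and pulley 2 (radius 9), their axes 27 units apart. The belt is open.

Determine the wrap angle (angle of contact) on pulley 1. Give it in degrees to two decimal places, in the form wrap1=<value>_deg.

open belt: β = asin((r2−r1)/C) = asin(4/27) = 8.5196°
wrap1 = π − 2β = 162.9608°
wrap2 = π + 2β = 197.0392°

wrap1=162.96_deg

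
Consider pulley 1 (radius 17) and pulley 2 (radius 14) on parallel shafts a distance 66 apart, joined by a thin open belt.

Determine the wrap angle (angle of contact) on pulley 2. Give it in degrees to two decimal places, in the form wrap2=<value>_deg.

wrap2=174.79_deg

open belt: β = asin((r2−r1)/C) = asin(-3/66) = -2.6053°
wrap1 = π − 2β = 185.2105°
wrap2 = π + 2β = 174.7895°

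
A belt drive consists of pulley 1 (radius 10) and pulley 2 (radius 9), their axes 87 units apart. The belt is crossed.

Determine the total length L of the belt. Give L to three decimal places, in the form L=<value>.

crossed belt: β = asin((r1+r2)/C) = asin(19/87) = 12.6145°
wrap1 = wrap2 = π + 2β = 205.2291°
tangent length = C·cosβ = 84.8999
L = (r1+r2)·wrap + 2·C·cosβ = 19·3.5819 + 2·84.8999 = 237.8564

L=237.856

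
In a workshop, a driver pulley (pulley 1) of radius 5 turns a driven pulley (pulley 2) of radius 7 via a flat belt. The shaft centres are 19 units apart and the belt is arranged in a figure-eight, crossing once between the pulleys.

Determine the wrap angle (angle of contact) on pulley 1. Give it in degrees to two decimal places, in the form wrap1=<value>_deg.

wrap1=258.33_deg

crossed belt: β = asin((r1+r2)/C) = asin(12/19) = 39.1667°
wrap1 = wrap2 = π + 2β = 258.3334°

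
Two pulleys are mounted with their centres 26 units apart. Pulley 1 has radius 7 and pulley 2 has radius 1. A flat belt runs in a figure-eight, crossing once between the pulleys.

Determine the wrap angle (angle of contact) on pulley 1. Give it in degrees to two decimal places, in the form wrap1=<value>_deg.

wrap1=215.84_deg

crossed belt: β = asin((r1+r2)/C) = asin(8/26) = 17.9202°
wrap1 = wrap2 = π + 2β = 215.8404°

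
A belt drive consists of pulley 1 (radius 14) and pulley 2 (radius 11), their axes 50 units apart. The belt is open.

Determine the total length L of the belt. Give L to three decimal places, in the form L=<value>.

open belt: β = asin((r2−r1)/C) = asin(-3/50) = -3.4398°
wrap1 = π − 2β = 186.8796°
wrap2 = π + 2β = 173.1204°
tangent length = C·cosβ = 49.9099
L = r1·wrap1 + r2·wrap2 + 2·C·cosβ = 14·3.2617 + 11·3.0215 + 2·49.9099 = 178.7199

L=178.720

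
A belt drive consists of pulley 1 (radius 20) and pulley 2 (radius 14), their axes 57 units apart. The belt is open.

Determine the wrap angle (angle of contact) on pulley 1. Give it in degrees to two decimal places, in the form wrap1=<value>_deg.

wrap1=192.08_deg

open belt: β = asin((r2−r1)/C) = asin(-6/57) = -6.0423°
wrap1 = π − 2β = 192.0847°
wrap2 = π + 2β = 167.9153°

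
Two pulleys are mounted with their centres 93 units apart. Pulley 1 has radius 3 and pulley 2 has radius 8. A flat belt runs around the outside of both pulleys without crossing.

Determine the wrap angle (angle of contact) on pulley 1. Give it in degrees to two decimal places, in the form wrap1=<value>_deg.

open belt: β = asin((r2−r1)/C) = asin(5/93) = 3.0819°
wrap1 = π − 2β = 173.8362°
wrap2 = π + 2β = 186.1638°

wrap1=173.84_deg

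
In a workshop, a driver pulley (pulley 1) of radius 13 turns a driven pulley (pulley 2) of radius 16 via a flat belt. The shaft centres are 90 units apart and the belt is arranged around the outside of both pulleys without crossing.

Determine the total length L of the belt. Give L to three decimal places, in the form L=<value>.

open belt: β = asin((r2−r1)/C) = asin(3/90) = 1.9102°
wrap1 = π − 2β = 176.1796°
wrap2 = π + 2β = 183.8204°
tangent length = C·cosβ = 89.9500
L = r1·wrap1 + r2·wrap2 + 2·C·cosβ = 13·3.0749 + 16·3.2083 + 2·89.9500 = 271.2062

L=271.206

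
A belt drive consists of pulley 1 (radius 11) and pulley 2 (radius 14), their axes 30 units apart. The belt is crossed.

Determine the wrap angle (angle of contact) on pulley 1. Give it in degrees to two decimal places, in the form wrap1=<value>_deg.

wrap1=292.89_deg

crossed belt: β = asin((r1+r2)/C) = asin(25/30) = 56.4427°
wrap1 = wrap2 = π + 2β = 292.8854°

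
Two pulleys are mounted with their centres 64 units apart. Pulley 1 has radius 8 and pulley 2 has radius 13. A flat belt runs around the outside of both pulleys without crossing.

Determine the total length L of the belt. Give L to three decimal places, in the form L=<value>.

L=194.364

open belt: β = asin((r2−r1)/C) = asin(5/64) = 4.4808°
wrap1 = π − 2β = 171.0384°
wrap2 = π + 2β = 188.9616°
tangent length = C·cosβ = 63.8044
L = r1·wrap1 + r2·wrap2 + 2·C·cosβ = 8·2.9852 + 13·3.2980 + 2·63.8044 = 194.3643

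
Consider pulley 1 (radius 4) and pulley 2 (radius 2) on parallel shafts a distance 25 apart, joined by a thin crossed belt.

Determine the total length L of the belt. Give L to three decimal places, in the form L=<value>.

L=70.297

crossed belt: β = asin((r1+r2)/C) = asin(6/25) = 13.8865°
wrap1 = wrap2 = π + 2β = 207.7731°
tangent length = C·cosβ = 24.2693
L = (r1+r2)·wrap + 2·C·cosβ = 6·3.6263 + 2·24.2693 = 70.2966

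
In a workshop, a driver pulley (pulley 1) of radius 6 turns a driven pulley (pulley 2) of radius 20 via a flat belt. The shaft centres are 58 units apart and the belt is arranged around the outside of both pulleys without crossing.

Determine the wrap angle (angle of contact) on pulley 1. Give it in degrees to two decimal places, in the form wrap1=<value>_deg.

open belt: β = asin((r2−r1)/C) = asin(14/58) = 13.9680°
wrap1 = π − 2β = 152.0641°
wrap2 = π + 2β = 207.9359°

wrap1=152.06_deg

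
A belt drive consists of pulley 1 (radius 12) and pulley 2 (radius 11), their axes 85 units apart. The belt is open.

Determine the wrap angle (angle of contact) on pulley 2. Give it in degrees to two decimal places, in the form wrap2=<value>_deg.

wrap2=178.65_deg

open belt: β = asin((r2−r1)/C) = asin(-1/85) = -0.6741°
wrap1 = π − 2β = 181.3482°
wrap2 = π + 2β = 178.6518°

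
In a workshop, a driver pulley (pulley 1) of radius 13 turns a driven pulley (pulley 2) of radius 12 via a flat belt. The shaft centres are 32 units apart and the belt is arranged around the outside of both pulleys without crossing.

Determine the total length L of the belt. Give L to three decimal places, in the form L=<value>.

open belt: β = asin((r2−r1)/C) = asin(-1/32) = -1.7908°
wrap1 = π − 2β = 183.5816°
wrap2 = π + 2β = 176.4184°
tangent length = C·cosβ = 31.9844
L = r1·wrap1 + r2·wrap2 + 2·C·cosβ = 13·3.2041 + 12·3.0791 + 2·31.9844 = 142.5711

L=142.571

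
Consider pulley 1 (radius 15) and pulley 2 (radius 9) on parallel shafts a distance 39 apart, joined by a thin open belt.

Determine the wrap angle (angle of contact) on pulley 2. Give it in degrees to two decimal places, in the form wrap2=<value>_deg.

open belt: β = asin((r2−r1)/C) = asin(-6/39) = -8.8499°
wrap1 = π − 2β = 197.6998°
wrap2 = π + 2β = 162.3002°

wrap2=162.30_deg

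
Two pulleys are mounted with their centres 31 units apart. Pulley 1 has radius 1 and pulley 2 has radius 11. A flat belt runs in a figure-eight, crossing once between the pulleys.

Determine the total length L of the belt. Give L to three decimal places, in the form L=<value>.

L=104.405

crossed belt: β = asin((r1+r2)/C) = asin(12/31) = 22.7740°
wrap1 = wrap2 = π + 2β = 225.5479°
tangent length = C·cosβ = 28.5832
L = (r1+r2)·wrap + 2·C·cosβ = 12·3.9366 + 2·28.5832 = 104.4051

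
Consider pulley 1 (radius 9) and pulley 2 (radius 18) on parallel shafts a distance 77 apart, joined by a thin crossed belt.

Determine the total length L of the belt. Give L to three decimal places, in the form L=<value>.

crossed belt: β = asin((r1+r2)/C) = asin(27/77) = 20.5270°
wrap1 = wrap2 = π + 2β = 221.0541°
tangent length = C·cosβ = 72.1110
L = (r1+r2)·wrap + 2·C·cosβ = 27·3.8581 + 2·72.1110 = 248.3913

L=248.391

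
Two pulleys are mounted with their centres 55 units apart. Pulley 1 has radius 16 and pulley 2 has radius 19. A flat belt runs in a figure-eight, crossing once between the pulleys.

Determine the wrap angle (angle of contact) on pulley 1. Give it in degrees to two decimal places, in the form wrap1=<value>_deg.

wrap1=259.04_deg

crossed belt: β = asin((r1+r2)/C) = asin(35/55) = 39.5212°
wrap1 = wrap2 = π + 2β = 259.0424°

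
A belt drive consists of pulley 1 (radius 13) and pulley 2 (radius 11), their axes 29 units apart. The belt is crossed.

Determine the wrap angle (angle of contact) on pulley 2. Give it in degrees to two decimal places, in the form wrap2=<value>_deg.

wrap2=291.70_deg

crossed belt: β = asin((r1+r2)/C) = asin(24/29) = 55.8516°
wrap1 = wrap2 = π + 2β = 291.7032°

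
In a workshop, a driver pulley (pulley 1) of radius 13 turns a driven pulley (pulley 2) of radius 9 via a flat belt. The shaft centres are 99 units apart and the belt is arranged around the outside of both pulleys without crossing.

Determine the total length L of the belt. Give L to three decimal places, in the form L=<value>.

open belt: β = asin((r2−r1)/C) = asin(-4/99) = -2.3156°
wrap1 = π − 2β = 184.6312°
wrap2 = π + 2β = 175.3688°
tangent length = C·cosβ = 98.9192
L = r1·wrap1 + r2·wrap2 + 2·C·cosβ = 13·3.2224 + 9·3.0608 + 2·98.9192 = 267.2767

L=267.277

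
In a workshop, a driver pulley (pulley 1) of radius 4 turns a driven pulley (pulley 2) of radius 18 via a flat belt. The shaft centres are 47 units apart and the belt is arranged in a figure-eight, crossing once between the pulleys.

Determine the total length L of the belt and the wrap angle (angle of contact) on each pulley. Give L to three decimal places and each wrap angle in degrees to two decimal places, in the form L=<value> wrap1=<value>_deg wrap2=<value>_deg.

L=173.615 wrap1=235.82_deg wrap2=235.82_deg

crossed belt: β = asin((r1+r2)/C) = asin(22/47) = 27.9101°
wrap1 = wrap2 = π + 2β = 235.8201°
tangent length = C·cosβ = 41.5331
L = (r1+r2)·wrap + 2·C·cosβ = 22·4.1158 + 2·41.5331 = 173.6147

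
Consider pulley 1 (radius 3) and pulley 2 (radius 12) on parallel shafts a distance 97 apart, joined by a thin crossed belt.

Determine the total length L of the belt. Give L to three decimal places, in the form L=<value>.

L=243.448

crossed belt: β = asin((r1+r2)/C) = asin(15/97) = 8.8959°
wrap1 = wrap2 = π + 2β = 197.7917°
tangent length = C·cosβ = 95.8332
L = (r1+r2)·wrap + 2·C·cosβ = 15·3.4521 + 2·95.8332 = 243.4481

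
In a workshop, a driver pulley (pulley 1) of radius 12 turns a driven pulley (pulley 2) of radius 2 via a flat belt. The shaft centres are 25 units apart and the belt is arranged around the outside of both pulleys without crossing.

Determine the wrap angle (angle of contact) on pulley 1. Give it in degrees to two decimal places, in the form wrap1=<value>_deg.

open belt: β = asin((r2−r1)/C) = asin(-10/25) = -23.5782°
wrap1 = π − 2β = 227.1564°
wrap2 = π + 2β = 132.8436°

wrap1=227.16_deg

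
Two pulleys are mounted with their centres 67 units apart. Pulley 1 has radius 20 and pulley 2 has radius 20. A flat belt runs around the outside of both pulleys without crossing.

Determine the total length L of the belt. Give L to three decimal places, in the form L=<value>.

open belt: β = asin((r2−r1)/C) = asin(0/67) = 0.0000°
wrap1 = π − 2β = 180.0000°
wrap2 = π + 2β = 180.0000°
tangent length = C·cosβ = 67.0000
L = r1·wrap1 + r2·wrap2 + 2·C·cosβ = 20·3.1416 + 20·3.1416 + 2·67.0000 = 259.6637

L=259.664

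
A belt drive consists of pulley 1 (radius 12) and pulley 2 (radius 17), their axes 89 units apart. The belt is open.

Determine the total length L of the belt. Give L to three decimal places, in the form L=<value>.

open belt: β = asin((r2−r1)/C) = asin(5/89) = 3.2206°
wrap1 = π − 2β = 173.5589°
wrap2 = π + 2β = 186.4411°
tangent length = C·cosβ = 88.8594
L = r1·wrap1 + r2·wrap2 + 2·C·cosβ = 12·3.0292 + 17·3.2540 + 2·88.8594 = 269.3872

L=269.387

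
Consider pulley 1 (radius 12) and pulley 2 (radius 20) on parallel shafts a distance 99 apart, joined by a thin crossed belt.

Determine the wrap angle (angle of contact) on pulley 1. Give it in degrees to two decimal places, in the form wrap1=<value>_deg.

crossed belt: β = asin((r1+r2)/C) = asin(32/99) = 18.8585°
wrap1 = wrap2 = π + 2β = 217.7170°

wrap1=217.72_deg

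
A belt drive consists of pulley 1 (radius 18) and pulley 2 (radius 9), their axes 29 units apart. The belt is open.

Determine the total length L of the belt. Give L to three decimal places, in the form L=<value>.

open belt: β = asin((r2−r1)/C) = asin(-9/29) = -18.0800°
wrap1 = π − 2β = 216.1600°
wrap2 = π + 2β = 143.8400°
tangent length = C·cosβ = 27.5681
L = r1·wrap1 + r2·wrap2 + 2·C·cosβ = 18·3.7727 + 9·2.5105 + 2·27.5681 = 145.6392

L=145.639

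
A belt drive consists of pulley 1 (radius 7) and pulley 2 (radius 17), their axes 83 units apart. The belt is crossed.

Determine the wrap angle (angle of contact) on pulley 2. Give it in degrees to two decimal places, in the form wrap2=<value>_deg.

crossed belt: β = asin((r1+r2)/C) = asin(24/83) = 16.8075°
wrap1 = wrap2 = π + 2β = 213.6149°

wrap2=213.61_deg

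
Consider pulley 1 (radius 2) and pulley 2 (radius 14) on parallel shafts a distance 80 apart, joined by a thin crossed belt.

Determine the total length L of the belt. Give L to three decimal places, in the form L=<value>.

L=213.476

crossed belt: β = asin((r1+r2)/C) = asin(16/80) = 11.5370°
wrap1 = wrap2 = π + 2β = 203.0739°
tangent length = C·cosβ = 78.3837
L = (r1+r2)·wrap + 2·C·cosβ = 16·3.5443 + 2·78.3837 = 213.4763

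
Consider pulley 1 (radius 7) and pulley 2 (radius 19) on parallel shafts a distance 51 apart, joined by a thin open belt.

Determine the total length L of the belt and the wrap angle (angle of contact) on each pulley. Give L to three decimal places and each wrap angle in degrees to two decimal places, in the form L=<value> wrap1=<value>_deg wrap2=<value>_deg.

L=186.518 wrap1=152.78_deg wrap2=207.22_deg

open belt: β = asin((r2−r1)/C) = asin(12/51) = 13.6090°
wrap1 = π − 2β = 152.7821°
wrap2 = π + 2β = 207.2179°
tangent length = C·cosβ = 49.5681
L = r1·wrap1 + r2·wrap2 + 2·C·cosβ = 7·2.6666 + 19·3.6166 + 2·49.5681 = 186.5182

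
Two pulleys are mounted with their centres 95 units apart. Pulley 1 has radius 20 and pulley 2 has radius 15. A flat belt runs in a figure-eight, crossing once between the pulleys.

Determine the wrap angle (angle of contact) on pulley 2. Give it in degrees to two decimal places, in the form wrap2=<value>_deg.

wrap2=223.24_deg

crossed belt: β = asin((r1+r2)/C) = asin(35/95) = 21.6183°
wrap1 = wrap2 = π + 2β = 223.2365°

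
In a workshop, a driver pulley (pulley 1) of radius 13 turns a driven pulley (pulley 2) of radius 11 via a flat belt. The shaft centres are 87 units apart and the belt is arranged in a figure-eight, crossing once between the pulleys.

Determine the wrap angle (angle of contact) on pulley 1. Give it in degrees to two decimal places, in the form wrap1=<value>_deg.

crossed belt: β = asin((r1+r2)/C) = asin(24/87) = 16.0134°
wrap1 = wrap2 = π + 2β = 212.0268°

wrap1=212.03_deg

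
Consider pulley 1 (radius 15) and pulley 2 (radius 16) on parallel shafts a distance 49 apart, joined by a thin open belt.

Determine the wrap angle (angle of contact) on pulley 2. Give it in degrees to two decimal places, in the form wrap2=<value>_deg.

open belt: β = asin((r2−r1)/C) = asin(1/49) = 1.1694°
wrap1 = π − 2β = 177.6612°
wrap2 = π + 2β = 182.3388°

wrap2=182.34_deg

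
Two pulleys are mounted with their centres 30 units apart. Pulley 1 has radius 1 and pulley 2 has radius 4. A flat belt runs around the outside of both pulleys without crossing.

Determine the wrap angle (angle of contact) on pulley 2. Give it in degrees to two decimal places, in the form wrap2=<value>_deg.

wrap2=191.48_deg

open belt: β = asin((r2−r1)/C) = asin(3/30) = 5.7392°
wrap1 = π − 2β = 168.5217°
wrap2 = π + 2β = 191.4783°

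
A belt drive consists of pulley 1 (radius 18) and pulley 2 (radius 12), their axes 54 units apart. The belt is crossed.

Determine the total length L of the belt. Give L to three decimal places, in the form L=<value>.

crossed belt: β = asin((r1+r2)/C) = asin(30/54) = 33.7490°
wrap1 = wrap2 = π + 2β = 247.4980°
tangent length = C·cosβ = 44.8999
L = (r1+r2)·wrap + 2·C·cosβ = 30·4.3197 + 2·44.8999 = 219.3894

L=219.389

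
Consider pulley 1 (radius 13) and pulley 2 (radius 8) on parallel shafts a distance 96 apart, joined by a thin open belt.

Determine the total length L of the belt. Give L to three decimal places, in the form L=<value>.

open belt: β = asin((r2−r1)/C) = asin(-5/96) = -2.9855°
wrap1 = π − 2β = 185.9710°
wrap2 = π + 2β = 174.0290°
tangent length = C·cosβ = 95.8697
L = r1·wrap1 + r2·wrap2 + 2·C·cosβ = 13·3.2458 + 8·3.0374 + 2·95.8697 = 258.2339

L=258.234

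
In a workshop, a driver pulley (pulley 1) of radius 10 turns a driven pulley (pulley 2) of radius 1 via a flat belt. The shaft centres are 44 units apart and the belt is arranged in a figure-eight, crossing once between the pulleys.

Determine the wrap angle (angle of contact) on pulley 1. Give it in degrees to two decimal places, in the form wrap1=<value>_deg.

wrap1=208.96_deg

crossed belt: β = asin((r1+r2)/C) = asin(11/44) = 14.4775°
wrap1 = wrap2 = π + 2β = 208.9550°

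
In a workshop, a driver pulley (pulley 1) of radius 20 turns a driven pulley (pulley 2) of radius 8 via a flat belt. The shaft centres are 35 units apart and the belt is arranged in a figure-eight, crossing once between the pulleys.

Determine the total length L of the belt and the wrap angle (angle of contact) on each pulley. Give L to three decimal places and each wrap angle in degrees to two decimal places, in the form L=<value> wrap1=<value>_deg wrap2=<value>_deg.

L=181.893 wrap1=286.26_deg wrap2=286.26_deg

crossed belt: β = asin((r1+r2)/C) = asin(28/35) = 53.1301°
wrap1 = wrap2 = π + 2β = 286.2602°
tangent length = C·cosβ = 21.0000
L = (r1+r2)·wrap + 2·C·cosβ = 28·4.9962 + 2·21.0000 = 181.8931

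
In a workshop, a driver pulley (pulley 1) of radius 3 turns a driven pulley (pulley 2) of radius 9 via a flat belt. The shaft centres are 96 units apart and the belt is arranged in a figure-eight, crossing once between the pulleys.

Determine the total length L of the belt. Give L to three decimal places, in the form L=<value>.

crossed belt: β = asin((r1+r2)/C) = asin(12/96) = 7.1808°
wrap1 = wrap2 = π + 2β = 194.3615°
tangent length = C·cosβ = 95.2470
L = (r1+r2)·wrap + 2·C·cosβ = 12·3.3922 + 2·95.2470 = 231.2011

L=231.201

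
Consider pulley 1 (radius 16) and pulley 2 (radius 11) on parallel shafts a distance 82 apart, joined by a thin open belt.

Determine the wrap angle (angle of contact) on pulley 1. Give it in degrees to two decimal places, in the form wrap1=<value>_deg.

wrap1=186.99_deg

open belt: β = asin((r2−r1)/C) = asin(-5/82) = -3.4958°
wrap1 = π − 2β = 186.9916°
wrap2 = π + 2β = 173.0084°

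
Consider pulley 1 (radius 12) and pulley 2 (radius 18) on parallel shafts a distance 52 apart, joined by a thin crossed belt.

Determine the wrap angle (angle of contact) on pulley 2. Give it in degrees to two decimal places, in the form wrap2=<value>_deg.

crossed belt: β = asin((r1+r2)/C) = asin(30/52) = 35.2344°
wrap1 = wrap2 = π + 2β = 250.4688°

wrap2=250.47_deg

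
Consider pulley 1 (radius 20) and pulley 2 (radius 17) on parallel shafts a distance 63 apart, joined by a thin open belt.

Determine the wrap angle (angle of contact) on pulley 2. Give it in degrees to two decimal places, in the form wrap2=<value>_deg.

wrap2=174.54_deg

open belt: β = asin((r2−r1)/C) = asin(-3/63) = -2.7294°
wrap1 = π − 2β = 185.4588°
wrap2 = π + 2β = 174.5412°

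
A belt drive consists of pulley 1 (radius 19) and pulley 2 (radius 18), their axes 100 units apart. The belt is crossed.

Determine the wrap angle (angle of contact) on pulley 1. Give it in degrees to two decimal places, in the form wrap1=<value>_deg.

wrap1=223.43_deg

crossed belt: β = asin((r1+r2)/C) = asin(37/100) = 21.7156°
wrap1 = wrap2 = π + 2β = 223.4312°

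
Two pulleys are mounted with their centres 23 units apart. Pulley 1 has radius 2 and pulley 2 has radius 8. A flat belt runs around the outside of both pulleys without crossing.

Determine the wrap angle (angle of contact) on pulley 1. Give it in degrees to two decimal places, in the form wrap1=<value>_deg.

wrap1=149.76_deg

open belt: β = asin((r2−r1)/C) = asin(6/23) = 15.1217°
wrap1 = π − 2β = 149.7567°
wrap2 = π + 2β = 210.2433°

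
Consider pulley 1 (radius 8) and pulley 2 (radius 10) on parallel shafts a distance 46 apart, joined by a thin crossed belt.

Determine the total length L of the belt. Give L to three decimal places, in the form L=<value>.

crossed belt: β = asin((r1+r2)/C) = asin(18/46) = 23.0357°
wrap1 = wrap2 = π + 2β = 226.0714°
tangent length = C·cosβ = 42.3320
L = (r1+r2)·wrap + 2·C·cosβ = 18·3.9457 + 2·42.3320 = 155.6865

L=155.686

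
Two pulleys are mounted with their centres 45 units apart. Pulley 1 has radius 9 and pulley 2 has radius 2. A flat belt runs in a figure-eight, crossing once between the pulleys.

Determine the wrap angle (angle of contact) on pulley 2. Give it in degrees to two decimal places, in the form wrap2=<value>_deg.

crossed belt: β = asin((r1+r2)/C) = asin(11/45) = 14.1490°
wrap1 = wrap2 = π + 2β = 208.2980°

wrap2=208.30_deg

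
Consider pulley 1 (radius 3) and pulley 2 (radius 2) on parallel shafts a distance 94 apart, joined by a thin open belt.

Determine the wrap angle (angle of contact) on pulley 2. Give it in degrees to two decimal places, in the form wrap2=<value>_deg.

open belt: β = asin((r2−r1)/C) = asin(-1/94) = -0.6095°
wrap1 = π − 2β = 181.2191°
wrap2 = π + 2β = 178.7809°

wrap2=178.78_deg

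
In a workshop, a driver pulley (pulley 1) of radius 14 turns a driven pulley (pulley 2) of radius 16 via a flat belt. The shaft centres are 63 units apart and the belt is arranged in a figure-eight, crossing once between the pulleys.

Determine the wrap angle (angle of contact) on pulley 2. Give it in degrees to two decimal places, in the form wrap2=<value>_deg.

crossed belt: β = asin((r1+r2)/C) = asin(30/63) = 28.4369°
wrap1 = wrap2 = π + 2β = 236.8738°

wrap2=236.87_deg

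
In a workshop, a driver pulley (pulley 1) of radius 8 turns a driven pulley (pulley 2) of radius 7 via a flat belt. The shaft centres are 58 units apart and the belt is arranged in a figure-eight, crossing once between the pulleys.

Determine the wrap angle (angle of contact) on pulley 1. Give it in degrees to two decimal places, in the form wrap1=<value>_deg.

crossed belt: β = asin((r1+r2)/C) = asin(15/58) = 14.9882°
wrap1 = wrap2 = π + 2β = 209.9765°

wrap1=209.98_deg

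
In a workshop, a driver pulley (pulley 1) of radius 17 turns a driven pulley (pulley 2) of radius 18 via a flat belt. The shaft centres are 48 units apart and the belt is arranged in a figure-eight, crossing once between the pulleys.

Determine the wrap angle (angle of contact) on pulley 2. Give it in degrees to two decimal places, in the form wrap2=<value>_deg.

crossed belt: β = asin((r1+r2)/C) = asin(35/48) = 46.8166°
wrap1 = wrap2 = π + 2β = 273.6332°

wrap2=273.63_deg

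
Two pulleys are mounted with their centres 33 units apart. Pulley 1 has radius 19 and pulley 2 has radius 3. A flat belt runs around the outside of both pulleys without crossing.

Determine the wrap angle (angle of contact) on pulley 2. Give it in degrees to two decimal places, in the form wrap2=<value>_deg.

open belt: β = asin((r2−r1)/C) = asin(-16/33) = -29.0025°
wrap1 = π − 2β = 238.0051°
wrap2 = π + 2β = 121.9949°

wrap2=121.99_deg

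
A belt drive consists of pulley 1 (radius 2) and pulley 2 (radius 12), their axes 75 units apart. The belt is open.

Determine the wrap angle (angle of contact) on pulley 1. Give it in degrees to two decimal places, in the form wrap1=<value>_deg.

open belt: β = asin((r2−r1)/C) = asin(10/75) = 7.6623°
wrap1 = π − 2β = 164.6755°
wrap2 = π + 2β = 195.3245°

wrap1=164.68_deg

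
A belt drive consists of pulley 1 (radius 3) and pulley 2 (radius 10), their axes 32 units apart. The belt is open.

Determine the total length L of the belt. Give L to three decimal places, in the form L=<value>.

L=106.378

open belt: β = asin((r2−r1)/C) = asin(7/32) = 12.6356°
wrap1 = π − 2β = 154.7287°
wrap2 = π + 2β = 205.2713°
tangent length = C·cosβ = 31.2250
L = r1·wrap1 + r2·wrap2 + 2·C·cosβ = 3·2.7005 + 10·3.5827 + 2·31.2250 = 106.3782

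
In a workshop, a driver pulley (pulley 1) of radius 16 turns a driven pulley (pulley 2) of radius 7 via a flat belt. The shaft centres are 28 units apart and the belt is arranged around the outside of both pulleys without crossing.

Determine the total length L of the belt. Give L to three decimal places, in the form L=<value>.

open belt: β = asin((r2−r1)/C) = asin(-9/28) = -18.7493°
wrap1 = π − 2β = 217.4987°
wrap2 = π + 2β = 142.5013°
tangent length = C·cosβ = 26.5141
L = r1·wrap1 + r2·wrap2 + 2·C·cosβ = 16·3.7961 + 7·2.4871 + 2·26.5141 = 131.1752

L=131.175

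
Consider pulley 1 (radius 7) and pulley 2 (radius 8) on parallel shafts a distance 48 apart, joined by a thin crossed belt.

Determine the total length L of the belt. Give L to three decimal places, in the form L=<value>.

crossed belt: β = asin((r1+r2)/C) = asin(15/48) = 18.2100°
wrap1 = wrap2 = π + 2β = 216.4199°
tangent length = C·cosβ = 45.5961
L = (r1+r2)·wrap + 2·C·cosβ = 15·3.7772 + 2·45.5961 = 147.8507

L=147.851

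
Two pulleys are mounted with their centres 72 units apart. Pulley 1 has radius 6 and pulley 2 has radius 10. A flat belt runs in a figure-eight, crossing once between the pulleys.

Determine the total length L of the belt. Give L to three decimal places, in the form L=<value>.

L=197.836

crossed belt: β = asin((r1+r2)/C) = asin(16/72) = 12.8396°
wrap1 = wrap2 = π + 2β = 205.6792°
tangent length = C·cosβ = 70.1997
L = (r1+r2)·wrap + 2·C·cosβ = 16·3.5898 + 2·70.1997 = 197.8359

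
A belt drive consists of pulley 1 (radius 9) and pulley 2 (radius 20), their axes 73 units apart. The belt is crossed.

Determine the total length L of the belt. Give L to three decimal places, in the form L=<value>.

L=248.786

crossed belt: β = asin((r1+r2)/C) = asin(29/73) = 23.4070°
wrap1 = wrap2 = π + 2β = 226.8140°
tangent length = C·cosβ = 66.9925
L = (r1+r2)·wrap + 2·C·cosβ = 29·3.9587 + 2·66.9925 = 248.7860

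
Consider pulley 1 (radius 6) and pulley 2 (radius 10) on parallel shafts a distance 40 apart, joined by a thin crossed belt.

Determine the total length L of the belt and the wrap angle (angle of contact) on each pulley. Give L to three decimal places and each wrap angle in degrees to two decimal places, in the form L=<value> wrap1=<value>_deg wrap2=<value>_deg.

crossed belt: β = asin((r1+r2)/C) = asin(16/40) = 23.5782°
wrap1 = wrap2 = π + 2β = 227.1564°
tangent length = C·cosβ = 36.6606
L = (r1+r2)·wrap + 2·C·cosβ = 16·3.9646 + 2·36.6606 = 136.7552

L=136.755 wrap1=227.16_deg wrap2=227.16_deg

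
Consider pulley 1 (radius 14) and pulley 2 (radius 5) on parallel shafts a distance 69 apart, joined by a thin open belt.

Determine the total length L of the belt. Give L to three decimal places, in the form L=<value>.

L=198.866

open belt: β = asin((r2−r1)/C) = asin(-9/69) = -7.4947°
wrap1 = π − 2β = 194.9894°
wrap2 = π + 2β = 165.0106°
tangent length = C·cosβ = 68.4105
L = r1·wrap1 + r2·wrap2 + 2·C·cosβ = 14·3.4032 + 5·2.8800 + 2·68.4105 = 198.8658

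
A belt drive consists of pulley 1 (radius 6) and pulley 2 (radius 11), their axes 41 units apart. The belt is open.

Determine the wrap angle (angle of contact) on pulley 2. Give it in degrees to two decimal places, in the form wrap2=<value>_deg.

wrap2=194.01_deg

open belt: β = asin((r2−r1)/C) = asin(5/41) = 7.0047°
wrap1 = π − 2β = 165.9905°
wrap2 = π + 2β = 194.0095°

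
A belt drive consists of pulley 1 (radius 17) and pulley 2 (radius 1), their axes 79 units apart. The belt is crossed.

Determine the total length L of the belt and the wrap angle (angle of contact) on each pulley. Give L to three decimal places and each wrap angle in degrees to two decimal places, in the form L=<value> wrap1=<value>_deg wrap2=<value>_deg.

crossed belt: β = asin((r1+r2)/C) = asin(18/79) = 13.1704°
wrap1 = wrap2 = π + 2β = 206.3408°
tangent length = C·cosβ = 76.9220
L = (r1+r2)·wrap + 2·C·cosβ = 18·3.6013 + 2·76.9220 = 218.6680

L=218.668 wrap1=206.34_deg wrap2=206.34_deg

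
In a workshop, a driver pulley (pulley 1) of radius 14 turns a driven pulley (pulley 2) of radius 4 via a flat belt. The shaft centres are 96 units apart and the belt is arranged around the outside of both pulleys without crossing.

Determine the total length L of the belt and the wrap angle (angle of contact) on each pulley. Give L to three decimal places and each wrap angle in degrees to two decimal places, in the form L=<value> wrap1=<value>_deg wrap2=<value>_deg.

open belt: β = asin((r2−r1)/C) = asin(-10/96) = -5.9792°
wrap1 = π − 2β = 191.9583°
wrap2 = π + 2β = 168.0417°
tangent length = C·cosβ = 95.4777
L = r1·wrap1 + r2·wrap2 + 2·C·cosβ = 14·3.3503 + 4·2.9329 + 2·95.4777 = 249.5913

L=249.591 wrap1=191.96_deg wrap2=168.04_deg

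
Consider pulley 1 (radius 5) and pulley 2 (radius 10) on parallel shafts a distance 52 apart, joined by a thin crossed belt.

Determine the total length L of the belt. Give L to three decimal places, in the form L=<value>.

crossed belt: β = asin((r1+r2)/C) = asin(15/52) = 16.7659°
wrap1 = wrap2 = π + 2β = 213.5317°
tangent length = C·cosβ = 49.7896
L = (r1+r2)·wrap + 2·C·cosβ = 15·3.7268 + 2·49.7896 = 155.4816

L=155.482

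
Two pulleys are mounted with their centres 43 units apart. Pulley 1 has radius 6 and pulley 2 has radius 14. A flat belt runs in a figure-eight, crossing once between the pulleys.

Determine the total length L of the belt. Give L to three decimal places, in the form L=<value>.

crossed belt: β = asin((r1+r2)/C) = asin(20/43) = 27.7177°
wrap1 = wrap2 = π + 2β = 235.4355°
tangent length = C·cosβ = 38.0657
L = (r1+r2)·wrap + 2·C·cosβ = 20·4.1091 + 2·38.0657 = 158.3140

L=158.314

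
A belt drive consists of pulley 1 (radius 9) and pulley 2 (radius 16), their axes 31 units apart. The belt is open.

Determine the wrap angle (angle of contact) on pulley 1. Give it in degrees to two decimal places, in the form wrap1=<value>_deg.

wrap1=153.90_deg

open belt: β = asin((r2−r1)/C) = asin(7/31) = 13.0503°
wrap1 = π − 2β = 153.8994°
wrap2 = π + 2β = 206.1006°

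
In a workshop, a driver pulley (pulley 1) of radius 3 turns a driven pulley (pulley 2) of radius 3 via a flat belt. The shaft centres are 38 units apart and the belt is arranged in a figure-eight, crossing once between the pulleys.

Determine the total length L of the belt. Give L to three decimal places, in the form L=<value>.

crossed belt: β = asin((r1+r2)/C) = asin(6/38) = 9.0847°
wrap1 = wrap2 = π + 2β = 198.1694°
tangent length = C·cosβ = 37.5233
L = (r1+r2)·wrap + 2·C·cosβ = 6·3.4587 + 2·37.5233 = 95.7989

L=95.799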